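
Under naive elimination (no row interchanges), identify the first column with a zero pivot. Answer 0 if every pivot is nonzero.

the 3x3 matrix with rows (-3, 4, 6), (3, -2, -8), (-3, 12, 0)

Naive forward elimination:
R2 <- R2 - (-1)*R1:  [  0   2  -2 ]
R3 <- R3 - (1)*R1:  [  0   8  -6 ]
R3 <- R3 - (4)*R2:  [ 0  0  2 ]
All pivots nonzero; naive elimination completes without hitting a zero pivot.

first zero-pivot column = 0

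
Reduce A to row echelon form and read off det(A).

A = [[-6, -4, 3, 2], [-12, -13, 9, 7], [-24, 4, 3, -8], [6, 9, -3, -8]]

det(A) = 90

Forward elimination:
R2 <- R2 - (2)*R1:  [  0  -5   3   3 ]
R3 <- R3 - (4)*R1:  [   0   20   -9  -16 ]
R4 <- R4 - (-1)*R1:  [  0   5   0  -6 ]
R3 <- R3 - (-4)*R2:  [  0   0   3  -4 ]
R4 <- R4 - (-1)*R2:  [  0   0   3  -3 ]
R4 <- R4 - (1)*R3:  [ 0  0  0  1 ]
Upper-triangular form:
[ -6  -4  3   2 ]
[  0  -5  3   3 ]
[  0   0  3  -4 ]
[  0   0  0   1 ]
det(A) = (-1)^0 * (-6) * (-5) * (3) * (1) = 90  (0 row swaps -> sign +1)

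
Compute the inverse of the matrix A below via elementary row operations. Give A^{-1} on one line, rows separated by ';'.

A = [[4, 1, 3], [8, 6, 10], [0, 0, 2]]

Gauss-Jordan on [A | I]:
R1 <- (1/4)*R1:  [   1  1/4  3/4  |  1/4    0    0 ]
R2 <- R2 - (8)*R1:  [  0   4   4  |  -2   1   0 ]
R2 <- (1/4)*R2:  [    0     1     1  |  -1/2   1/4     0 ]
R1 <- R1 - (1/4)*R2:  [     1      0    1/2  |    3/8  -1/16      0 ]
R3 <- (1/2)*R3:  [   0    0    1  |    0    0  1/2 ]
R1 <- R1 - (1/2)*R3:  [     1      0      0  |    3/8  -1/16   -1/4 ]
R2 <- R2 - (1)*R3:  [    0     1     0  |  -1/2   1/4  -1/2 ]
Right block of [I | A^{-1}] is the inverse:
[  3/8  -1/16  -1/4 ]
[ -1/2    1/4  -1/2 ]
[    0      0   1/2 ]

inverse = [3/8 -1/16 -1/4; -1/2 1/4 -1/2; 0 0 1/2]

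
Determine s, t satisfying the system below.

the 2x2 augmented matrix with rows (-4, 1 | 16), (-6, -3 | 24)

Forward elimination on [A|b]:
R2 <- R2 - (3/2)*R1:  [    0  -9/2     0 ]
Row echelon form:
[ -4     1  |  16 ]
[  0  -9/2  |   0 ]
Back-substitution:
t = (0) / (-9/2) = 0
s = (16 - (1)*(0)) / -4 = -4

(-4, 0)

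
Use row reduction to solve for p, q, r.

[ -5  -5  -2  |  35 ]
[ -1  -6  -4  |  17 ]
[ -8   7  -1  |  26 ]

Forward elimination on [A|b]:
R2 <- R2 - (1/5)*R1:  [     0     -5  -18/5     10 ]
R3 <- R3 - (8/5)*R1:  [    0    15  11/5   -30 ]
R3 <- R3 - (-3)*R2:  [     0      0  -43/5      0 ]
Row echelon form:
[ -5  -5     -2  |  35 ]
[  0  -5  -18/5  |  10 ]
[  0   0  -43/5  |   0 ]
Back-substitution:
r = (0) / (-43/5) = 0
q = (10 - (-18/5)*(0)) / -5 = -2
p = (35 - (-5)*(-2) - (-2)*(0)) / -5 = -5

(-5, -2, 0)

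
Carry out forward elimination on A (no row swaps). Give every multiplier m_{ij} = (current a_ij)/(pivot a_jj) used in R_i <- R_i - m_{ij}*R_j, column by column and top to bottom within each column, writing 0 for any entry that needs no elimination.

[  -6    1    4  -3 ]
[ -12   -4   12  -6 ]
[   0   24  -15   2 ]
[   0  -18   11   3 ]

Forward elimination:
R2 <- R2 - (2)*R1:  [  0  -6   4   0 ]
R3: entry in column 1 is already 0 -> m_{31} = 0 (no row operation needed)
R4: entry in column 1 is already 0 -> m_{41} = 0 (no row operation needed)
R3 <- R3 - (-4)*R2:  [ 0  0  1  2 ]
R4 <- R4 - (3)*R2:  [  0   0  -1   3 ]
R4 <- R4 - (-1)*R3:  [ 0  0  0  5 ]
Multipliers (in order of application): m_{21} = 2, m_{31} = 0, m_{41} = 0, m_{32} = -4, m_{42} = 3, m_{43} = -1

multipliers: 2, 0, 0, -4, 3, -1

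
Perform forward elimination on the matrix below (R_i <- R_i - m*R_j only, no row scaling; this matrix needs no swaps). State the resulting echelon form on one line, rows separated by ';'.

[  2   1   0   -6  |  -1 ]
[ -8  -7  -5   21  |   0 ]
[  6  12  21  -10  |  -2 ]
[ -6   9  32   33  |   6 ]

Forward elimination:
R2 <- R2 - (-4)*R1:  [  0  -3  -5  -3  -4 ]
R3 <- R3 - (3)*R1:  [  0   9  21   8   1 ]
R4 <- R4 - (-3)*R1:  [  0  12  32  15   3 ]
R3 <- R3 - (-3)*R2:  [   0    0    6   -1  -11 ]
R4 <- R4 - (-4)*R2:  [   0    0   12    3  -13 ]
R4 <- R4 - (2)*R3:  [ 0  0  0  5  9 ]
Row echelon form:
[ 2   1   0  -6  |   -1 ]
[ 0  -3  -5  -3  |   -4 ]
[ 0   0   6  -1  |  -11 ]
[ 0   0   0   5  |    9 ]

REF = [2 1 0 -6 -1; 0 -3 -5 -3 -4; 0 0 6 -1 -11; 0 0 0 5 9]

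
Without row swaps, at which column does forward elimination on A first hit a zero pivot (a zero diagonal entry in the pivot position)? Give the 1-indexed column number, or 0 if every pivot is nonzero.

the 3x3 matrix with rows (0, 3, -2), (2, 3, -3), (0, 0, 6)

Naive forward elimination:
Pivot entry (1,1) is zero but row 2 has 2 in column 1 -> naive elimination stops; a row interchange (e.g. R1 <-> R2) would be required here.

first zero-pivot column = 1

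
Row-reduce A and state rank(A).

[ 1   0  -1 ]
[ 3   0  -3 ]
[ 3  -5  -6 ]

Row reduction:
R2 <- R2 - (3)*R1:  [ 0  0  0 ]
R3 <- R3 - (3)*R1:  [  0  -5  -3 ]
R2 <-> R3   (pivot in column 2 was zero)
[ 1   0  -1 ]
[ 0  -5  -3 ]
[ 0   0   0 ]
Row echelon form:
[ 1   0  -1 ]
[ 0  -5  -3 ]
[ 0   0   0 ]
Nonzero rows / pivot columns: 2

rank(A) = 2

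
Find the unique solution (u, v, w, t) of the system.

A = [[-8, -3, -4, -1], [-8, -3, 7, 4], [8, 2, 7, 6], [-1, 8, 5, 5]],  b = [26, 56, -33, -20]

(-4, -3, 5, -5)

Forward elimination on [A|b]:
R2 <- R2 - (1)*R1:  [  0   0  11   5  30 ]
R3 <- R3 - (-1)*R1:  [  0  -1   3   5  -7 ]
R4 <- R4 - (1/8)*R1:  [     0   67/8   11/2   41/8  -93/4 ]
R2 <-> R3   (pivot in column 2 was zero)
[ -8    -3    -4    -1     26 ]
[  0    -1     3     5     -7 ]
[  0     0    11     5     30 ]
[  0  67/8  11/2  41/8  -93/4 ]
R4 <- R4 - (-67/8)*R2:  [      0       0   245/8      47  -655/8 ]
R4 <- R4 - (245/88)*R3:  [         0          0          0    2911/88  -14555/88 ]
Row echelon form:
[ -8  -3  -4       -1  |         26 ]
[  0  -1   3        5  |         -7 ]
[  0   0  11        5  |         30 ]
[  0   0   0  2911/88  |  -14555/88 ]
Back-substitution:
t = (-14555/88) / (2911/88) = -5
w = (30 - (5)*(-5)) / 11 = 5
v = (-7 - (3)*(5) - (5)*(-5)) / -1 = -3
u = (26 - (-3)*(-3) - (-4)*(5) - (-1)*(-5)) / -8 = -4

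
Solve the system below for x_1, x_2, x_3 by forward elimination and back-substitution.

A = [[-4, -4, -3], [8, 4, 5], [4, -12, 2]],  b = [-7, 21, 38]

(3, -2, 1)

Forward elimination on [A|b]:
R2 <- R2 - (-2)*R1:  [  0  -4  -1   7 ]
R3 <- R3 - (-1)*R1:  [   0  -16   -1   31 ]
R3 <- R3 - (4)*R2:  [ 0  0  3  3 ]
Row echelon form:
[ -4  -4  -3  |  -7 ]
[  0  -4  -1  |   7 ]
[  0   0   3  |   3 ]
Back-substitution:
x_3 = (3) / 3 = 1
x_2 = (7 - (-1)*(1)) / -4 = -2
x_1 = (-7 - (-4)*(-2) - (-3)*(1)) / -4 = 3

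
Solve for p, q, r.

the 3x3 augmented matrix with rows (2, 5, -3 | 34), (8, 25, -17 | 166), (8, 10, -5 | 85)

(5, 3, -3)

Forward elimination on [A|b]:
R2 <- R2 - (4)*R1:  [  0   5  -5  30 ]
R3 <- R3 - (4)*R1:  [   0  -10    7  -51 ]
R3 <- R3 - (-2)*R2:  [  0   0  -3   9 ]
Row echelon form:
[ 2  5  -3  |  34 ]
[ 0  5  -5  |  30 ]
[ 0  0  -3  |   9 ]
Back-substitution:
r = (9) / -3 = -3
q = (30 - (-5)*(-3)) / 5 = 3
p = (34 - (5)*(3) - (-3)*(-3)) / 2 = 5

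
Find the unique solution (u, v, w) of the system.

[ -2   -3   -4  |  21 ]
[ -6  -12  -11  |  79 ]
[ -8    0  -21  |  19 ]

Forward elimination on [A|b]:
R2 <- R2 - (3)*R1:  [  0  -3   1  16 ]
R3 <- R3 - (4)*R1:  [   0   12   -5  -65 ]
R3 <- R3 - (-4)*R2:  [  0   0  -1  -1 ]
Row echelon form:
[ -2  -3  -4  |  21 ]
[  0  -3   1  |  16 ]
[  0   0  -1  |  -1 ]
Back-substitution:
w = (-1) / -1 = 1
v = (16 - (1)*(1)) / -3 = -5
u = (21 - (-3)*(-5) - (-4)*(1)) / -2 = -5

(-5, -5, 1)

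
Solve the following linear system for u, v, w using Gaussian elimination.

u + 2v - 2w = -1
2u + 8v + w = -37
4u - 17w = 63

Forward elimination on [A|b]:
R2 <- R2 - (2)*R1:  [   0    4    5  -35 ]
R3 <- R3 - (4)*R1:  [  0  -8  -9  67 ]
R3 <- R3 - (-2)*R2:  [  0   0   1  -3 ]
Row echelon form:
[ 1  2  -2  |   -1 ]
[ 0  4   5  |  -35 ]
[ 0  0   1  |   -3 ]
Back-substitution:
w = (-3) / 1 = -3
v = (-35 - (5)*(-3)) / 4 = -5
u = (-1 - (2)*(-5) - (-2)*(-3)) / 1 = 3

(3, -5, -3)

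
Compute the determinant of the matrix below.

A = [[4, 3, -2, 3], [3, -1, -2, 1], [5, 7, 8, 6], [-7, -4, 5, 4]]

det(A) = -1123

Forward elimination:
R2 <- R2 - (3/4)*R1:  [     0  -13/4   -1/2   -5/4 ]
R3 <- R3 - (5/4)*R1:  [    0  13/4  21/2   9/4 ]
R4 <- R4 - (-7/4)*R1:  [    0   5/4   3/2  37/4 ]
R3 <- R3 - (-1)*R2:  [  0   0  10   1 ]
R4 <- R4 - (-5/13)*R2:  [      0       0   17/13  114/13 ]
R4 <- R4 - (17/130)*R3:  [        0         0         0  1123/130 ]
Upper-triangular form:
[ 4      3    -2         3 ]
[ 0  -13/4  -1/2      -5/4 ]
[ 0      0    10         1 ]
[ 0      0     0  1123/130 ]
det(A) = (-1)^0 * (4) * (-13/4) * (10) * (1123/130) = -1123  (0 row swaps -> sign +1)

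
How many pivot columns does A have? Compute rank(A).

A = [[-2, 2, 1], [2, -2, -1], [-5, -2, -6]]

Row reduction:
R2 <- R2 - (-1)*R1:  [ 0  0  0 ]
R3 <- R3 - (5/2)*R1:  [     0     -7  -17/2 ]
R2 <-> R3   (pivot in column 2 was zero)
[ -2   2      1 ]
[  0  -7  -17/2 ]
[  0   0      0 ]
Row echelon form:
[ -2   2      1 ]
[  0  -7  -17/2 ]
[  0   0      0 ]
Nonzero rows / pivot columns: 2

rank(A) = 2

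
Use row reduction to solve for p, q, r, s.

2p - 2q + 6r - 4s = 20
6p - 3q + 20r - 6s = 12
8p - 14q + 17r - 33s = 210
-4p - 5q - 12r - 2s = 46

(5, -4, -3, -5)

Forward elimination on [A|b]:
R2 <- R2 - (3)*R1:  [   0    3    2    6  -48 ]
R3 <- R3 - (4)*R1:  [   0   -6   -7  -17  130 ]
R4 <- R4 - (-2)*R1:  [   0   -9    0  -10   86 ]
R3 <- R3 - (-2)*R2:  [  0   0  -3  -5  34 ]
R4 <- R4 - (-3)*R2:  [   0    0    6    8  -58 ]
R4 <- R4 - (-2)*R3:  [  0   0   0  -2  10 ]
Row echelon form:
[ 2  -2   6  -4  |   20 ]
[ 0   3   2   6  |  -48 ]
[ 0   0  -3  -5  |   34 ]
[ 0   0   0  -2  |   10 ]
Back-substitution:
s = (10) / -2 = -5
r = (34 - (-5)*(-5)) / -3 = -3
q = (-48 - (2)*(-3) - (6)*(-5)) / 3 = -4
p = (20 - (-2)*(-4) - (6)*(-3) - (-4)*(-5)) / 2 = 5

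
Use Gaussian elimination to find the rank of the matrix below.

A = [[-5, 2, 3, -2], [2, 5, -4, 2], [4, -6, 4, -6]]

Row reduction:
R2 <- R2 - (-2/5)*R1:  [     0   29/5  -14/5    6/5 ]
R3 <- R3 - (-4/5)*R1:  [     0  -22/5   32/5  -38/5 ]
R3 <- R3 - (-22/29)*R2:  [       0        0   124/29  -194/29 ]
Row echelon form:
[ -5     2       3       -2 ]
[  0  29/5   -14/5      6/5 ]
[  0     0  124/29  -194/29 ]
Nonzero rows / pivot columns: 3

rank(A) = 3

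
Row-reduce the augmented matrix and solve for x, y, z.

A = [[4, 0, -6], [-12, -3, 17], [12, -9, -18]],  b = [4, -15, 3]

(1, 1, 0)

Forward elimination on [A|b]:
R2 <- R2 - (-3)*R1:  [  0  -3  -1  -3 ]
R3 <- R3 - (3)*R1:  [  0  -9   0  -9 ]
R3 <- R3 - (3)*R2:  [ 0  0  3  0 ]
Row echelon form:
[ 4   0  -6  |   4 ]
[ 0  -3  -1  |  -3 ]
[ 0   0   3  |   0 ]
Back-substitution:
z = (0) / 3 = 0
y = (-3 - (-1)*(0)) / -3 = 1
x = (4 - (-6)*(0)) / 4 = 1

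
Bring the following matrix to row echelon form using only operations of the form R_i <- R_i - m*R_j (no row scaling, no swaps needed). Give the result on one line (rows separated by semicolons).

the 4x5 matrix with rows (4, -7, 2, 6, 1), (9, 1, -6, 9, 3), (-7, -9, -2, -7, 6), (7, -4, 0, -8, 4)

REF = [4 -7 2 6 1; 0 67/4 -21/2 -9/2 3/4; 0 0 -792/67 -148/67 583/67; 0 0 0 -1643/99 28/9]

Forward elimination:
R2 <- R2 - (9/4)*R1:  [     0   67/4  -21/2   -9/2    3/4 ]
R3 <- R3 - (-7/4)*R1:  [     0  -85/4    3/2    7/2   31/4 ]
R4 <- R4 - (7/4)*R1:  [     0   33/4   -7/2  -37/2    9/4 ]
R3 <- R3 - (-85/67)*R2:  [       0        0  -792/67  -148/67   583/67 ]
R4 <- R4 - (33/67)*R2:  [        0         0    112/67  -1091/67    126/67 ]
R4 <- R4 - (-14/99)*R3:  [        0         0         0  -1643/99      28/9 ]
Row echelon form:
[ 4    -7        2         6       1 ]
[ 0  67/4    -21/2      -9/2     3/4 ]
[ 0     0  -792/67   -148/67  583/67 ]
[ 0     0        0  -1643/99    28/9 ]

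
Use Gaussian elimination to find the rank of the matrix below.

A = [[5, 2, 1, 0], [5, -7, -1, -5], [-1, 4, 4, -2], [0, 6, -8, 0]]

rank(A) = 4

Row reduction:
R2 <- R2 - (1)*R1:  [  0  -9  -2  -5 ]
R3 <- R3 - (-1/5)*R1:  [    0  22/5  21/5    -2 ]
R3 <- R3 - (-22/45)*R2:  [     0      0   29/9  -40/9 ]
R4 <- R4 - (-2/3)*R2:  [     0      0  -28/3  -10/3 ]
R4 <- R4 - (-84/29)*R3:  [       0        0        0  -470/29 ]
Row echelon form:
[ 5   2     1        0 ]
[ 0  -9    -2       -5 ]
[ 0   0  29/9    -40/9 ]
[ 0   0     0  -470/29 ]
Nonzero rows / pivot columns: 4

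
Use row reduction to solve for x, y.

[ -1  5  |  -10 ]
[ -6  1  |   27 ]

(-5, -3)

Forward elimination on [A|b]:
R2 <- R2 - (6)*R1:  [   0  -29   87 ]
Row echelon form:
[ -1    5  |  -10 ]
[  0  -29  |   87 ]
Back-substitution:
y = (87) / -29 = -3
x = (-10 - (5)*(-3)) / -1 = -5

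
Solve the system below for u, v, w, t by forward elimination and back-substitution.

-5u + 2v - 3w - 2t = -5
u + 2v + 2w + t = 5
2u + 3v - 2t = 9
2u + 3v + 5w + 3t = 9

(1, 1, 2, -2)

Forward elimination on [A|b]:
R2 <- R2 - (-1/5)*R1:  [    0  12/5   7/5   3/5     4 ]
R3 <- R3 - (-2/5)*R1:  [     0   19/5   -6/5  -14/5      7 ]
R4 <- R4 - (-2/5)*R1:  [    0  19/5  19/5  11/5     7 ]
R3 <- R3 - (19/12)*R2:  [      0       0  -41/12   -15/4     2/3 ]
R4 <- R4 - (19/12)*R2:  [     0      0  19/12    5/4    2/3 ]
R4 <- R4 - (-19/41)*R3:  [      0       0       0  -20/41   40/41 ]
Row echelon form:
[ -5     2      -3      -2  |     -5 ]
[  0  12/5     7/5     3/5  |      4 ]
[  0     0  -41/12   -15/4  |    2/3 ]
[  0     0       0  -20/41  |  40/41 ]
Back-substitution:
t = (40/41) / (-20/41) = -2
w = (2/3 - (-15/4)*(-2)) / (-41/12) = 2
v = (4 - (7/5)*(2) - (3/5)*(-2)) / (12/5) = 1
u = (-5 - (2)*(1) - (-3)*(2) - (-2)*(-2)) / -5 = 1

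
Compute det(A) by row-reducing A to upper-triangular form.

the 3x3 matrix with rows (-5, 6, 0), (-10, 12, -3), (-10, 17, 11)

det(A) = -75

Forward elimination:
R2 <- R2 - (2)*R1:  [  0   0  -3 ]
R3 <- R3 - (2)*R1:  [  0   5  11 ]
R2 <-> R3   (pivot in column 2 was zero)
[ -5  6   0 ]
[  0  5  11 ]
[  0  0  -3 ]
Upper-triangular form:
[ -5  6   0 ]
[  0  5  11 ]
[  0  0  -3 ]
det(A) = (-1)^1 * (-5) * (5) * (-3) = -75  (1 row swap -> sign -1)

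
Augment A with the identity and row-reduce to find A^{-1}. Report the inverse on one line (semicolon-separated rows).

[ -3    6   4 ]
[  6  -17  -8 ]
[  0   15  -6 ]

inverse = [-37/15 -16/15 -2/9; -2/5 -1/5 0; -1 -1/2 -1/6]

Gauss-Jordan on [A | I]:
R1 <- (1/-3)*R1:  [    1    -2  -4/3  |  -1/3     0     0 ]
R2 <- R2 - (6)*R1:  [  0  -5   0  |   2   1   0 ]
R2 <- (1/-5)*R2:  [    0     1     0  |  -2/5  -1/5     0 ]
R1 <- R1 - (-2)*R2:  [      1       0    -4/3  |  -17/15    -2/5       0 ]
R3 <- R3 - (15)*R2:  [  0   0  -6  |   6   3   1 ]
R3 <- (1/-6)*R3:  [    0     0     1  |    -1  -1/2  -1/6 ]
R1 <- R1 - (-4/3)*R3:  [      1       0       0  |  -37/15  -16/15    -2/9 ]
Right block of [I | A^{-1}] is the inverse:
[ -37/15  -16/15  -2/9 ]
[   -2/5    -1/5     0 ]
[     -1    -1/2  -1/6 ]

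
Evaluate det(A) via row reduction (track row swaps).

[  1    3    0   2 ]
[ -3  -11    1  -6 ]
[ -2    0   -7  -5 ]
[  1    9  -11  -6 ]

Forward elimination:
R2 <- R2 - (-3)*R1:  [  0  -2   1   0 ]
R3 <- R3 - (-2)*R1:  [  0   6  -7  -1 ]
R4 <- R4 - (1)*R1:  [   0    6  -11   -8 ]
R3 <- R3 - (-3)*R2:  [  0   0  -4  -1 ]
R4 <- R4 - (-3)*R2:  [  0   0  -8  -8 ]
R4 <- R4 - (2)*R3:  [  0   0   0  -6 ]
Upper-triangular form:
[ 1   3   0   2 ]
[ 0  -2   1   0 ]
[ 0   0  -4  -1 ]
[ 0   0   0  -6 ]
det(A) = (-1)^0 * (1) * (-2) * (-4) * (-6) = -48  (0 row swaps -> sign +1)

det(A) = -48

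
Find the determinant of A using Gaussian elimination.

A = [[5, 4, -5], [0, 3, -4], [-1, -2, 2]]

Forward elimination:
R3 <- R3 - (-1/5)*R1:  [    0  -6/5     1 ]
R3 <- R3 - (-2/5)*R2:  [    0     0  -3/5 ]
Upper-triangular form:
[ 5  4    -5 ]
[ 0  3    -4 ]
[ 0  0  -3/5 ]
det(A) = (-1)^0 * (5) * (3) * (-3/5) = -9  (0 row swaps -> sign +1)

det(A) = -9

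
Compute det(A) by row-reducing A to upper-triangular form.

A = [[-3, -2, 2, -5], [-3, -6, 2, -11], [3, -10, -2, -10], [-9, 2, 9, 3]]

det(A) = -108

Forward elimination:
R2 <- R2 - (1)*R1:  [  0  -4   0  -6 ]
R3 <- R3 - (-1)*R1:  [   0  -12    0  -15 ]
R4 <- R4 - (3)*R1:  [  0   8   3  18 ]
R3 <- R3 - (3)*R2:  [ 0  0  0  3 ]
R4 <- R4 - (-2)*R2:  [ 0  0  3  6 ]
R3 <-> R4   (pivot in column 3 was zero)
[ -3  -2  2  -5 ]
[  0  -4  0  -6 ]
[  0   0  3   6 ]
[  0   0  0   3 ]
Upper-triangular form:
[ -3  -2  2  -5 ]
[  0  -4  0  -6 ]
[  0   0  3   6 ]
[  0   0  0   3 ]
det(A) = (-1)^1 * (-3) * (-4) * (3) * (3) = -108  (1 row swap -> sign -1)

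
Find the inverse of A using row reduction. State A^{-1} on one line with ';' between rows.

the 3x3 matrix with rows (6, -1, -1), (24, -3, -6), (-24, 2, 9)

Gauss-Jordan on [A | I]:
R1 <- (1/6)*R1:  [    1  -1/6  -1/6  |   1/6     0     0 ]
R2 <- R2 - (24)*R1:  [  0   1  -2  |  -4   1   0 ]
R3 <- R3 - (-24)*R1:  [  0  -2   5  |   4   0   1 ]
R1 <- R1 - (-1/6)*R2:  [    1     0  -1/2  |  -1/2   1/6     0 ]
R3 <- R3 - (-2)*R2:  [  0   0   1  |  -4   2   1 ]
R1 <- R1 - (-1/2)*R3:  [    1     0     0  |  -5/2   7/6   1/2 ]
R2 <- R2 - (-2)*R3:  [   0    1    0  |  -12    5    2 ]
Right block of [I | A^{-1}] is the inverse:
[ -5/2  7/6  1/2 ]
[  -12    5    2 ]
[   -4    2    1 ]

inverse = [-5/2 7/6 1/2; -12 5 2; -4 2 1]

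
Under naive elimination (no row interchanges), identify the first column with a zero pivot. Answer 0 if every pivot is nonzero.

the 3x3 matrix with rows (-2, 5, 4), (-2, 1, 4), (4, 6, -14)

Naive forward elimination:
R2 <- R2 - (1)*R1:  [  0  -4   0 ]
R3 <- R3 - (-2)*R1:  [  0  16  -6 ]
R3 <- R3 - (-4)*R2:  [  0   0  -6 ]
All pivots nonzero; naive elimination completes without hitting a zero pivot.

first zero-pivot column = 0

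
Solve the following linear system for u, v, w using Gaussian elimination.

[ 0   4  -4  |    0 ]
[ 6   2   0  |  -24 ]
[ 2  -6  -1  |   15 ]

(-3, -3, -3)

Forward elimination on [A|b]:
R1 <-> R2   (pivot in column 1 was zero)
[ 6   2   0  -24 ]
[ 0   4  -4    0 ]
[ 2  -6  -1   15 ]
R3 <- R3 - (1/3)*R1:  [     0  -20/3     -1     23 ]
R3 <- R3 - (-5/3)*R2:  [     0      0  -23/3     23 ]
Row echelon form:
[ 6  2      0  |  -24 ]
[ 0  4     -4  |    0 ]
[ 0  0  -23/3  |   23 ]
Back-substitution:
w = (23) / (-23/3) = -3
v = (0 - (-4)*(-3)) / 4 = -3
u = (-24 - (2)*(-3)) / 6 = -3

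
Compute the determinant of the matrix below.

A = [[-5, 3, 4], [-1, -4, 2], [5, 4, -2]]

Forward elimination:
R2 <- R2 - (1/5)*R1:  [     0  -23/5    6/5 ]
R3 <- R3 - (-1)*R1:  [ 0  7  2 ]
R3 <- R3 - (-35/23)*R2:  [     0      0  88/23 ]
Upper-triangular form:
[ -5      3      4 ]
[  0  -23/5    6/5 ]
[  0      0  88/23 ]
det(A) = (-1)^0 * (-5) * (-23/5) * (88/23) = 88  (0 row swaps -> sign +1)

det(A) = 88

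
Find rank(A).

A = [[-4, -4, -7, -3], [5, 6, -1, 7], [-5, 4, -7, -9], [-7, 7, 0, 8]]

Row reduction:
R2 <- R2 - (-5/4)*R1:  [     0      1  -39/4   13/4 ]
R3 <- R3 - (5/4)*R1:  [     0      9    7/4  -21/4 ]
R4 <- R4 - (7/4)*R1:  [    0    14  49/4  53/4 ]
R3 <- R3 - (9)*R2:  [     0      0  179/2  -69/2 ]
R4 <- R4 - (14)*R2:  [      0       0   595/4  -129/4 ]
R4 <- R4 - (595/358)*R3:  [        0         0         0  4491/179 ]
Row echelon form:
[ -4  -4     -7        -3 ]
[  0   1  -39/4      13/4 ]
[  0   0  179/2     -69/2 ]
[  0   0      0  4491/179 ]
Nonzero rows / pivot columns: 4

rank(A) = 4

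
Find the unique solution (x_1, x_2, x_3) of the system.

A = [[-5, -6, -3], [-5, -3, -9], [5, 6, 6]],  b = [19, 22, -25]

(1, -3, -2)

Forward elimination on [A|b]:
R2 <- R2 - (1)*R1:  [  0   3  -6   3 ]
R3 <- R3 - (-1)*R1:  [  0   0   3  -6 ]
Row echelon form:
[ -5  -6  -3  |  19 ]
[  0   3  -6  |   3 ]
[  0   0   3  |  -6 ]
Back-substitution:
x_3 = (-6) / 3 = -2
x_2 = (3 - (-6)*(-2)) / 3 = -3
x_1 = (19 - (-6)*(-3) - (-3)*(-2)) / -5 = 1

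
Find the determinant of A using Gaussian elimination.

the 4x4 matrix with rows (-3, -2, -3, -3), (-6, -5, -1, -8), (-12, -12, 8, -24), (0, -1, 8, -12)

Forward elimination:
R2 <- R2 - (2)*R1:  [  0  -1   5  -2 ]
R3 <- R3 - (4)*R1:  [   0   -4   20  -12 ]
R3 <- R3 - (4)*R2:  [  0   0   0  -4 ]
R4 <- R4 - (1)*R2:  [   0    0    3  -10 ]
R3 <-> R4   (pivot in column 3 was zero)
[ -3  -2  -3   -3 ]
[  0  -1   5   -2 ]
[  0   0   3  -10 ]
[  0   0   0   -4 ]
Upper-triangular form:
[ -3  -2  -3   -3 ]
[  0  -1   5   -2 ]
[  0   0   3  -10 ]
[  0   0   0   -4 ]
det(A) = (-1)^1 * (-3) * (-1) * (3) * (-4) = 36  (1 row swap -> sign -1)

det(A) = 36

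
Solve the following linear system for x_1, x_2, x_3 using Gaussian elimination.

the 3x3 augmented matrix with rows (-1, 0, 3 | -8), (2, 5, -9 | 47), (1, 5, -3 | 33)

(2, 5, -2)

Forward elimination on [A|b]:
R2 <- R2 - (-2)*R1:  [  0   5  -3  31 ]
R3 <- R3 - (-1)*R1:  [  0   5   0  25 ]
R3 <- R3 - (1)*R2:  [  0   0   3  -6 ]
Row echelon form:
[ -1  0   3  |  -8 ]
[  0  5  -3  |  31 ]
[  0  0   3  |  -6 ]
Back-substitution:
x_3 = (-6) / 3 = -2
x_2 = (31 - (-3)*(-2)) / 5 = 5
x_1 = (-8 - (3)*(-2)) / -1 = 2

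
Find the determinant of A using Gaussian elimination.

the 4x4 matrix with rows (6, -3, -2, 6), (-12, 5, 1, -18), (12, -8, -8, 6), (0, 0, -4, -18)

det(A) = 72

Forward elimination:
R2 <- R2 - (-2)*R1:  [  0  -1  -3  -6 ]
R3 <- R3 - (2)*R1:  [  0  -2  -4  -6 ]
R3 <- R3 - (2)*R2:  [ 0  0  2  6 ]
R4 <- R4 - (-2)*R3:  [  0   0   0  -6 ]
Upper-triangular form:
[ 6  -3  -2   6 ]
[ 0  -1  -3  -6 ]
[ 0   0   2   6 ]
[ 0   0   0  -6 ]
det(A) = (-1)^0 * (6) * (-1) * (2) * (-6) = 72  (0 row swaps -> sign +1)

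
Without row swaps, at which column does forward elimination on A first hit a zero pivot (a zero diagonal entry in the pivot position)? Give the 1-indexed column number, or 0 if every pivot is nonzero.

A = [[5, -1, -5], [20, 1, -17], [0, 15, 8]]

Naive forward elimination:
R2 <- R2 - (4)*R1:  [ 0  5  3 ]
R3 <- R3 - (3)*R2:  [  0   0  -1 ]
All pivots nonzero; naive elimination completes without hitting a zero pivot.

first zero-pivot column = 0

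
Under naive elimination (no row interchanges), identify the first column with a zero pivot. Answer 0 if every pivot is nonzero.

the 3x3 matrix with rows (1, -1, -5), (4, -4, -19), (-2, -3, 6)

Naive forward elimination:
R2 <- R2 - (4)*R1:  [ 0  0  1 ]
R3 <- R3 - (-2)*R1:  [  0  -5  -4 ]
Matrix at this point:
[ 1  -1  -5 ]
[ 0   0   1 ]
[ 0  -5  -4 ]
Pivot entry (2,2) is zero but row 3 has -5 in column 2 -> naive elimination stops; a row interchange (e.g. R2 <-> R3) would be required here.

first zero-pivot column = 2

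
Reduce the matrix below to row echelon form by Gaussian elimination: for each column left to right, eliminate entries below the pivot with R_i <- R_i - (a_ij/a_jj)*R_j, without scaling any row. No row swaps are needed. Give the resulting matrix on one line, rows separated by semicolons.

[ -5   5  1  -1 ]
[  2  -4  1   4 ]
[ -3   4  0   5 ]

REF = [-5 5 1 -1; 0 -2 7/5 18/5; 0 0 1/10 37/5]

Forward elimination:
R2 <- R2 - (-2/5)*R1:  [    0    -2   7/5  18/5 ]
R3 <- R3 - (3/5)*R1:  [    0     1  -3/5  28/5 ]
R3 <- R3 - (-1/2)*R2:  [    0     0  1/10  37/5 ]
Row echelon form:
[ -5   5     1    -1 ]
[  0  -2   7/5  18/5 ]
[  0   0  1/10  37/5 ]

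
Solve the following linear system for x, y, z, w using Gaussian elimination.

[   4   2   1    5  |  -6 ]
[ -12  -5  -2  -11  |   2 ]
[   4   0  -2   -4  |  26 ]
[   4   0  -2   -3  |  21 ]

Forward elimination on [A|b]:
R2 <- R2 - (-3)*R1:  [   0    1    1    4  -16 ]
R3 <- R3 - (1)*R1:  [  0  -2  -3  -9  32 ]
R4 <- R4 - (1)*R1:  [  0  -2  -3  -8  27 ]
R3 <- R3 - (-2)*R2:  [  0   0  -1  -1   0 ]
R4 <- R4 - (-2)*R2:  [  0   0  -1   0  -5 ]
R4 <- R4 - (1)*R3:  [  0   0   0   1  -5 ]
Row echelon form:
[ 4  2   1   5  |   -6 ]
[ 0  1   1   4  |  -16 ]
[ 0  0  -1  -1  |    0 ]
[ 0  0   0   1  |   -5 ]
Back-substitution:
w = (-5) / 1 = -5
z = (0 - (-1)*(-5)) / -1 = 5
y = (-16 - (1)*(5) - (4)*(-5)) / 1 = -1
x = (-6 - (2)*(-1) - (1)*(5) - (5)*(-5)) / 4 = 4

(4, -1, 5, -5)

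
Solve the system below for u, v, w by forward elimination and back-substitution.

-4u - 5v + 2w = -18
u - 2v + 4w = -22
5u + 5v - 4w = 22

Forward elimination on [A|b]:
R2 <- R2 - (-1/4)*R1:  [     0  -13/4    9/2  -53/2 ]
R3 <- R3 - (-5/4)*R1:  [    0  -5/4  -3/2  -1/2 ]
R3 <- R3 - (5/13)*R2:  [      0       0  -42/13  126/13 ]
Row echelon form:
[ -4     -5       2  |     -18 ]
[  0  -13/4     9/2  |   -53/2 ]
[  0      0  -42/13  |  126/13 ]
Back-substitution:
w = (126/13) / (-42/13) = -3
v = (-53/2 - (9/2)*(-3)) / (-13/4) = 4
u = (-18 - (-5)*(4) - (2)*(-3)) / -4 = -2

(-2, 4, -3)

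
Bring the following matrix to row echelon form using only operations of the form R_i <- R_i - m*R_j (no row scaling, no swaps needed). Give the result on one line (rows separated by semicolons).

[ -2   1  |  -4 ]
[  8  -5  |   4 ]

REF = [-2 1 -4; 0 -1 -12]

Forward elimination:
R2 <- R2 - (-4)*R1:  [   0   -1  -12 ]
Row echelon form:
[ -2   1  |   -4 ]
[  0  -1  |  -12 ]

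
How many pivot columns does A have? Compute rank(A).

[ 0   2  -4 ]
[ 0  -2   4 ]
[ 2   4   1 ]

rank(A) = 2

Row reduction:
R1 <-> R3   (pivot in column 1 was zero)
[ 2   4   1 ]
[ 0  -2   4 ]
[ 0   2  -4 ]
R3 <- R3 - (-1)*R2:  [ 0  0  0 ]
Row echelon form:
[ 2   4  1 ]
[ 0  -2  4 ]
[ 0   0  0 ]
Nonzero rows / pivot columns: 2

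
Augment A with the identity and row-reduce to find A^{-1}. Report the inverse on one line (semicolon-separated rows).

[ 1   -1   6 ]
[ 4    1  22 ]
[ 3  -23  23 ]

Gauss-Jordan on [A | I]:
R2 <- R2 - (4)*R1:  [  0   5  -2  |  -4   1   0 ]
R3 <- R3 - (3)*R1:  [   0  -20    5  |   -3    0    1 ]
R2 <- (1/5)*R2:  [    0     1  -2/5  |  -4/5   1/5     0 ]
R1 <- R1 - (-1)*R2:  [    1     0  28/5  |   1/5   1/5     0 ]
R3 <- R3 - (-20)*R2:  [   0    0   -3  |  -19    4    1 ]
R3 <- (1/-3)*R3:  [    0     0     1  |  19/3  -4/3  -1/3 ]
R1 <- R1 - (28/5)*R3:  [       1        0        0  |  -529/15     23/3    28/15 ]
R2 <- R2 - (-2/5)*R3:  [     0      1      0  |  26/15   -1/3  -2/15 ]
Right block of [I | A^{-1}] is the inverse:
[ -529/15  23/3  28/15 ]
[   26/15  -1/3  -2/15 ]
[    19/3  -4/3   -1/3 ]

inverse = [-529/15 23/3 28/15; 26/15 -1/3 -2/15; 19/3 -4/3 -1/3]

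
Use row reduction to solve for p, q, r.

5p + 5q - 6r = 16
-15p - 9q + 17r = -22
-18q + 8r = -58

(3, 5, 4)

Forward elimination on [A|b]:
R2 <- R2 - (-3)*R1:  [  0   6  -1  26 ]
R3 <- R3 - (-3)*R2:  [  0   0   5  20 ]
Row echelon form:
[ 5  5  -6  |  16 ]
[ 0  6  -1  |  26 ]
[ 0  0   5  |  20 ]
Back-substitution:
r = (20) / 5 = 4
q = (26 - (-1)*(4)) / 6 = 5
p = (16 - (5)*(5) - (-6)*(4)) / 5 = 3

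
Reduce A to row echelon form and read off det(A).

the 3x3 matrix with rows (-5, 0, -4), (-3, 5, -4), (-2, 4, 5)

Forward elimination:
R2 <- R2 - (3/5)*R1:  [    0     5  -8/5 ]
R3 <- R3 - (2/5)*R1:  [    0     4  33/5 ]
R3 <- R3 - (4/5)*R2:  [      0       0  197/25 ]
Upper-triangular form:
[ -5  0      -4 ]
[  0  5    -8/5 ]
[  0  0  197/25 ]
det(A) = (-1)^0 * (-5) * (5) * (197/25) = -197  (0 row swaps -> sign +1)

det(A) = -197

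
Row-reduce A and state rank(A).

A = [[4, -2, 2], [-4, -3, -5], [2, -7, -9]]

Row reduction:
R2 <- R2 - (-1)*R1:  [  0  -5  -3 ]
R3 <- R3 - (1/2)*R1:  [   0   -6  -10 ]
R3 <- R3 - (6/5)*R2:  [     0      0  -32/5 ]
Row echelon form:
[ 4  -2      2 ]
[ 0  -5     -3 ]
[ 0   0  -32/5 ]
Nonzero rows / pivot columns: 3

rank(A) = 3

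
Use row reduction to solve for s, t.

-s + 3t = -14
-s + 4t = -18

Forward elimination on [A|b]:
R2 <- R2 - (1)*R1:  [  0   1  -4 ]
Row echelon form:
[ -1  3  |  -14 ]
[  0  1  |   -4 ]
Back-substitution:
t = (-4) / 1 = -4
s = (-14 - (3)*(-4)) / -1 = 2

(2, -4)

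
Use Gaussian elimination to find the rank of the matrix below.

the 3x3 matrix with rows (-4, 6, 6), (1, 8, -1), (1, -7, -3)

rank(A) = 3

Row reduction:
R2 <- R2 - (-1/4)*R1:  [    0  19/2   1/2 ]
R3 <- R3 - (-1/4)*R1:  [     0  -11/2   -3/2 ]
R3 <- R3 - (-11/19)*R2:  [      0       0  -23/19 ]
Row echelon form:
[ -4     6       6 ]
[  0  19/2     1/2 ]
[  0     0  -23/19 ]
Nonzero rows / pivot columns: 3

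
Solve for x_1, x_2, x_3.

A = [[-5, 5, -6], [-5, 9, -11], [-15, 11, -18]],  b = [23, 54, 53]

Forward elimination on [A|b]:
R2 <- R2 - (1)*R1:  [  0   4  -5  31 ]
R3 <- R3 - (3)*R1:  [   0   -4    0  -16 ]
R3 <- R3 - (-1)*R2:  [  0   0  -5  15 ]
Row echelon form:
[ -5  5  -6  |  23 ]
[  0  4  -5  |  31 ]
[  0  0  -5  |  15 ]
Back-substitution:
x_3 = (15) / -5 = -3
x_2 = (31 - (-5)*(-3)) / 4 = 4
x_1 = (23 - (5)*(4) - (-6)*(-3)) / -5 = 3

(3, 4, -3)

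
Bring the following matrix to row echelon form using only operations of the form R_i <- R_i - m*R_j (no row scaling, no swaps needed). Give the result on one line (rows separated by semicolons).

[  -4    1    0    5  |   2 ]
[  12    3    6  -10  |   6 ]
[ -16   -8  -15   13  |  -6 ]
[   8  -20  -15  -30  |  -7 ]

Forward elimination:
R2 <- R2 - (-3)*R1:  [  0   6   6   5  12 ]
R3 <- R3 - (4)*R1:  [   0  -12  -15   -7  -14 ]
R4 <- R4 - (-2)*R1:  [   0  -18  -15  -20   -3 ]
R3 <- R3 - (-2)*R2:  [  0   0  -3   3  10 ]
R4 <- R4 - (-3)*R2:  [  0   0   3  -5  33 ]
R4 <- R4 - (-1)*R3:  [  0   0   0  -2  43 ]
Row echelon form:
[ -4  1   0   5  |   2 ]
[  0  6   6   5  |  12 ]
[  0  0  -3   3  |  10 ]
[  0  0   0  -2  |  43 ]

REF = [-4 1 0 5 2; 0 6 6 5 12; 0 0 -3 3 10; 0 0 0 -2 43]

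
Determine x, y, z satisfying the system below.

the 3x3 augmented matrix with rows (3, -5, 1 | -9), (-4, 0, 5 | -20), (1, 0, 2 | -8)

Forward elimination on [A|b]:
R2 <- R2 - (-4/3)*R1:  [     0  -20/3   19/3    -32 ]
R3 <- R3 - (1/3)*R1:  [   0  5/3  5/3   -5 ]
R3 <- R3 - (-1/4)*R2:  [    0     0  13/4   -13 ]
Row echelon form:
[ 3     -5     1  |   -9 ]
[ 0  -20/3  19/3  |  -32 ]
[ 0      0  13/4  |  -13 ]
Back-substitution:
z = (-13) / (13/4) = -4
y = (-32 - (19/3)*(-4)) / (-20/3) = 1
x = (-9 - (-5)*(1) - (1)*(-4)) / 3 = 0

(0, 1, -4)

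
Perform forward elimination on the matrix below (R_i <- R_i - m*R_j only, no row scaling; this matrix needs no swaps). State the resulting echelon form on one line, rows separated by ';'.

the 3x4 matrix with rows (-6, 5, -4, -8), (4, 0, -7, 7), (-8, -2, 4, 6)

REF = [-6 5 -4 -8; 0 10/3 -29/3 5/3; 0 0 -79/5 21]

Forward elimination:
R2 <- R2 - (-2/3)*R1:  [     0   10/3  -29/3    5/3 ]
R3 <- R3 - (4/3)*R1:  [     0  -26/3   28/3   50/3 ]
R3 <- R3 - (-13/5)*R2:  [     0      0  -79/5     21 ]
Row echelon form:
[ -6     5     -4   -8 ]
[  0  10/3  -29/3  5/3 ]
[  0     0  -79/5   21 ]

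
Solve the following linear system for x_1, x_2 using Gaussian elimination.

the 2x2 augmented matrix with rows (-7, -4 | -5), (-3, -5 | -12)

(-1, 3)

Forward elimination on [A|b]:
R2 <- R2 - (3/7)*R1:  [     0  -23/7  -69/7 ]
Row echelon form:
[ -7     -4  |     -5 ]
[  0  -23/7  |  -69/7 ]
Back-substitution:
x_2 = (-69/7) / (-23/7) = 3
x_1 = (-5 - (-4)*(3)) / -7 = -1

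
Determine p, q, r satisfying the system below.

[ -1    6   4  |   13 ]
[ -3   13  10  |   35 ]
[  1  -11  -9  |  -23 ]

Forward elimination on [A|b]:
R2 <- R2 - (3)*R1:  [  0  -5  -2  -4 ]
R3 <- R3 - (-1)*R1:  [   0   -5   -5  -10 ]
R3 <- R3 - (1)*R2:  [  0   0  -3  -6 ]
Row echelon form:
[ -1   6   4  |  13 ]
[  0  -5  -2  |  -4 ]
[  0   0  -3  |  -6 ]
Back-substitution:
r = (-6) / -3 = 2
q = (-4 - (-2)*(2)) / -5 = 0
p = (13 - (6)*(0) - (4)*(2)) / -1 = -5

(-5, 0, 2)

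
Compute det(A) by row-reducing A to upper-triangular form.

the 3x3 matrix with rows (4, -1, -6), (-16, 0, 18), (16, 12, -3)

Forward elimination:
R2 <- R2 - (-4)*R1:  [  0  -4  -6 ]
R3 <- R3 - (4)*R1:  [  0  16  21 ]
R3 <- R3 - (-4)*R2:  [  0   0  -3 ]
Upper-triangular form:
[ 4  -1  -6 ]
[ 0  -4  -6 ]
[ 0   0  -3 ]
det(A) = (-1)^0 * (4) * (-4) * (-3) = 48  (0 row swaps -> sign +1)

det(A) = 48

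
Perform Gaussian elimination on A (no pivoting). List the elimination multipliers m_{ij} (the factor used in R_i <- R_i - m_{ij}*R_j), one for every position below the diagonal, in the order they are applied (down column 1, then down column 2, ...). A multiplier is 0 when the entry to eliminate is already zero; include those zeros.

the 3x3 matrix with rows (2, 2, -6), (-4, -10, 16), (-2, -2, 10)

Forward elimination:
R2 <- R2 - (-2)*R1:  [  0  -6   4 ]
R3 <- R3 - (-1)*R1:  [ 0  0  4 ]
R3: entry in column 2 is already 0 -> m_{32} = 0 (no row operation needed)
Multipliers (in order of application): m_{21} = -2, m_{31} = -1, m_{32} = 0

multipliers: -2, -1, 0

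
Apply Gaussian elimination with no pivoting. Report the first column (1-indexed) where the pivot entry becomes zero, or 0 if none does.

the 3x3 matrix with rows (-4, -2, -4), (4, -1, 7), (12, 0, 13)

first zero-pivot column = 0

Naive forward elimination:
R2 <- R2 - (-1)*R1:  [  0  -3   3 ]
R3 <- R3 - (-3)*R1:  [  0  -6   1 ]
R3 <- R3 - (2)*R2:  [  0   0  -5 ]
All pivots nonzero; naive elimination completes without hitting a zero pivot.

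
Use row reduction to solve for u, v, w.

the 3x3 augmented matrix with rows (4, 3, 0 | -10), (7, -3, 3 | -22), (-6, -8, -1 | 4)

(-4, 2, 4)

Forward elimination on [A|b]:
R2 <- R2 - (7/4)*R1:  [     0  -33/4      3   -9/2 ]
R3 <- R3 - (-3/2)*R1:  [    0  -7/2    -1   -11 ]
R3 <- R3 - (14/33)*R2:  [       0        0   -25/11  -100/11 ]
Row echelon form:
[ 4      3       0  |      -10 ]
[ 0  -33/4       3  |     -9/2 ]
[ 0      0  -25/11  |  -100/11 ]
Back-substitution:
w = (-100/11) / (-25/11) = 4
v = (-9/2 - (3)*(4)) / (-33/4) = 2
u = (-10 - (3)*(2)) / 4 = -4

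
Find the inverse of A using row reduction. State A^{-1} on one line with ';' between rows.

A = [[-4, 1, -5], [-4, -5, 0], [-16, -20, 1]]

inverse = [-5/24 33/8 -25/24; 1/6 -7/2 5/6; 0 -4 1]

Gauss-Jordan on [A | I]:
R1 <- (1/-4)*R1:  [    1  -1/4   5/4  |  -1/4     0     0 ]
R2 <- R2 - (-4)*R1:  [  0  -6   5  |  -1   1   0 ]
R3 <- R3 - (-16)*R1:  [   0  -24   21  |   -4    0    1 ]
R2 <- (1/-6)*R2:  [    0     1  -5/6  |   1/6  -1/6     0 ]
R1 <- R1 - (-1/4)*R2:  [     1      0  25/24  |  -5/24  -1/24      0 ]
R3 <- R3 - (-24)*R2:  [  0   0   1  |   0  -4   1 ]
R1 <- R1 - (25/24)*R3:  [      1       0       0  |   -5/24    33/8  -25/24 ]
R2 <- R2 - (-5/6)*R3:  [    0     1     0  |   1/6  -7/2   5/6 ]
Right block of [I | A^{-1}] is the inverse:
[ -5/24  33/8  -25/24 ]
[   1/6  -7/2     5/6 ]
[     0    -4       1 ]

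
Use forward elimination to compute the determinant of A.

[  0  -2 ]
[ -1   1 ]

det(A) = -2

Forward elimination:
R1 <-> R2   (pivot in column 1 was zero)
[ -1   1 ]
[  0  -2 ]
Upper-triangular form:
[ -1   1 ]
[  0  -2 ]
det(A) = (-1)^1 * (-1) * (-2) = -2  (1 row swap -> sign -1)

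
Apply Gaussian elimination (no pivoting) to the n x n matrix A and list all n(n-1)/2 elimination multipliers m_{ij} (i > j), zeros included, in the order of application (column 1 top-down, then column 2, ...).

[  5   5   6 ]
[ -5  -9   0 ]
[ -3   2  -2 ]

multipliers: -1, -3/5, -5/4

Forward elimination:
R2 <- R2 - (-1)*R1:  [  0  -4   6 ]
R3 <- R3 - (-3/5)*R1:  [   0    5  8/5 ]
R3 <- R3 - (-5/4)*R2:  [     0      0  91/10 ]
Multipliers (in order of application): m_{21} = -1, m_{31} = -3/5, m_{32} = -5/4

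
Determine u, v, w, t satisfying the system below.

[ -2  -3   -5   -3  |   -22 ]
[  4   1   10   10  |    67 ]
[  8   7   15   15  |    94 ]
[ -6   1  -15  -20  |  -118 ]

(5, -3, 3, 2)

Forward elimination on [A|b]:
R2 <- R2 - (-2)*R1:  [  0  -5   0   4  23 ]
R3 <- R3 - (-4)*R1:  [  0  -5  -5   3   6 ]
R4 <- R4 - (3)*R1:  [   0   10    0  -11  -52 ]
R3 <- R3 - (1)*R2:  [   0    0   -5   -1  -17 ]
R4 <- R4 - (-2)*R2:  [  0   0   0  -3  -6 ]
Row echelon form:
[ -2  -3  -5  -3  |  -22 ]
[  0  -5   0   4  |   23 ]
[  0   0  -5  -1  |  -17 ]
[  0   0   0  -3  |   -6 ]
Back-substitution:
t = (-6) / -3 = 2
w = (-17 - (-1)*(2)) / -5 = 3
v = (23 - (4)*(2)) / -5 = -3
u = (-22 - (-3)*(-3) - (-5)*(3) - (-3)*(2)) / -2 = 5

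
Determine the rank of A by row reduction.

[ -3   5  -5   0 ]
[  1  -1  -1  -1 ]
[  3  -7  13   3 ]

Row reduction:
R2 <- R2 - (-1/3)*R1:  [    0   2/3  -8/3    -1 ]
R3 <- R3 - (-1)*R1:  [  0  -2   8   3 ]
R3 <- R3 - (-3)*R2:  [ 0  0  0  0 ]
Row echelon form:
[ -3    5    -5   0 ]
[  0  2/3  -8/3  -1 ]
[  0    0     0   0 ]
Nonzero rows / pivot columns: 2

rank(A) = 2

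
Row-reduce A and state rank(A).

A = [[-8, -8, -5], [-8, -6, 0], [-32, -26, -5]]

rank(A) = 2

Row reduction:
R2 <- R2 - (1)*R1:  [ 0  2  5 ]
R3 <- R3 - (4)*R1:  [  0   6  15 ]
R3 <- R3 - (3)*R2:  [ 0  0  0 ]
Row echelon form:
[ -8  -8  -5 ]
[  0   2   5 ]
[  0   0   0 ]
Nonzero rows / pivot columns: 2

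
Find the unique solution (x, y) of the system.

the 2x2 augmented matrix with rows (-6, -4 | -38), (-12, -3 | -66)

Forward elimination on [A|b]:
R2 <- R2 - (2)*R1:  [  0   5  10 ]
Row echelon form:
[ -6  -4  |  -38 ]
[  0   5  |   10 ]
Back-substitution:
y = (10) / 5 = 2
x = (-38 - (-4)*(2)) / -6 = 5

(5, 2)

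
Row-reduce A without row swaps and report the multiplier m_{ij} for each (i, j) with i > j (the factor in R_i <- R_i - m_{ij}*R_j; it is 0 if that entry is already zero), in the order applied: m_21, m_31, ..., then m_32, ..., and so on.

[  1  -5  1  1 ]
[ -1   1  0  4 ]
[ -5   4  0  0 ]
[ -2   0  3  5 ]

Forward elimination:
R2 <- R2 - (-1)*R1:  [  0  -4   1   5 ]
R3 <- R3 - (-5)*R1:  [   0  -21    5    5 ]
R4 <- R4 - (-2)*R1:  [   0  -10    5    7 ]
R3 <- R3 - (21/4)*R2:  [     0      0   -1/4  -85/4 ]
R4 <- R4 - (5/2)*R2:  [     0      0    5/2  -11/2 ]
R4 <- R4 - (-10)*R3:  [    0     0     0  -218 ]
Multipliers (in order of application): m_{21} = -1, m_{31} = -5, m_{41} = -2, m_{32} = 21/4, m_{42} = 5/2, m_{43} = -10

multipliers: -1, -5, -2, 21/4, 5/2, -10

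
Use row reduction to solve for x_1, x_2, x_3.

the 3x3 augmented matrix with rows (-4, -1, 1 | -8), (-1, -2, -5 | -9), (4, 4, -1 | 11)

(2, 1, 1)

Forward elimination on [A|b]:
R2 <- R2 - (1/4)*R1:  [     0   -7/4  -21/4     -7 ]
R3 <- R3 - (-1)*R1:  [ 0  3  0  3 ]
R3 <- R3 - (-12/7)*R2:  [  0   0  -9  -9 ]
Row echelon form:
[ -4    -1      1  |  -8 ]
[  0  -7/4  -21/4  |  -7 ]
[  0     0     -9  |  -9 ]
Back-substitution:
x_3 = (-9) / -9 = 1
x_2 = (-7 - (-21/4)*(1)) / (-7/4) = 1
x_1 = (-8 - (-1)*(1) - (1)*(1)) / -4 = 2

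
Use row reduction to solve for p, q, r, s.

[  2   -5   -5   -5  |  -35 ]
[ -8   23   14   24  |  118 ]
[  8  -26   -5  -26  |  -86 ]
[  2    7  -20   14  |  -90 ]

Forward elimination on [A|b]:
R2 <- R2 - (-4)*R1:  [   0    3   -6    4  -22 ]
R3 <- R3 - (4)*R1:  [  0  -6  15  -6  54 ]
R4 <- R4 - (1)*R1:  [   0   12  -15   19  -55 ]
R3 <- R3 - (-2)*R2:  [  0   0   3   2  10 ]
R4 <- R4 - (4)*R2:  [  0   0   9   3  33 ]
R4 <- R4 - (3)*R3:  [  0   0   0  -3   3 ]
Row echelon form:
[ 2  -5  -5  -5  |  -35 ]
[ 0   3  -6   4  |  -22 ]
[ 0   0   3   2  |   10 ]
[ 0   0   0  -3  |    3 ]
Back-substitution:
s = (3) / -3 = -1
r = (10 - (2)*(-1)) / 3 = 4
q = (-22 - (-6)*(4) - (4)*(-1)) / 3 = 2
p = (-35 - (-5)*(2) - (-5)*(4) - (-5)*(-1)) / 2 = -5

(-5, 2, 4, -1)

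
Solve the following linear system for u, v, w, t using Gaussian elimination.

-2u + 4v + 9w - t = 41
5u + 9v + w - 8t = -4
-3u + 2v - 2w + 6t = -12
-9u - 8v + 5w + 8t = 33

(0, -1, 5, 0)

Forward elimination on [A|b]:
R2 <- R2 - (-5/2)*R1:  [     0     19   47/2  -21/2  197/2 ]
R3 <- R3 - (3/2)*R1:  [      0      -4   -31/2    15/2  -147/2 ]
R4 <- R4 - (9/2)*R1:  [      0     -26   -71/2    25/2  -303/2 ]
R3 <- R3 - (-4/19)*R2:  [        0         0   -401/38    201/38  -2005/38 ]
R4 <- R4 - (-26/19)*R2:  [       0        0  -127/38   -71/38  -635/38 ]
R4 <- R4 - (127/401)*R3:  [         0          0          0  -1421/401          0 ]
Row echelon form:
[ -2   4        9         -1  |        41 ]
[  0  19     47/2      -21/2  |     197/2 ]
[  0   0  -401/38     201/38  |  -2005/38 ]
[  0   0        0  -1421/401  |         0 ]
Back-substitution:
t = (0) / (-1421/401) = 0
w = (-2005/38 - (201/38)*(0)) / (-401/38) = 5
v = (197/2 - (47/2)*(5) - (-21/2)*(0)) / 19 = -1
u = (41 - (4)*(-1) - (9)*(5) - (-1)*(0)) / -2 = 0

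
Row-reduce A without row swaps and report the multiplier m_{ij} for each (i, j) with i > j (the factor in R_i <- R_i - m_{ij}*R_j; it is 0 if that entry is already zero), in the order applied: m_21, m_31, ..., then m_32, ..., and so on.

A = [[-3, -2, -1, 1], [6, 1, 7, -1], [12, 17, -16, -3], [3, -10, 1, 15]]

Forward elimination:
R2 <- R2 - (-2)*R1:  [  0  -3   5   1 ]
R3 <- R3 - (-4)*R1:  [   0    9  -20    1 ]
R4 <- R4 - (-1)*R1:  [   0  -12    0   16 ]
R3 <- R3 - (-3)*R2:  [  0   0  -5   4 ]
R4 <- R4 - (4)*R2:  [   0    0  -20   12 ]
R4 <- R4 - (4)*R3:  [  0   0   0  -4 ]
Multipliers (in order of application): m_{21} = -2, m_{31} = -4, m_{41} = -1, m_{32} = -3, m_{42} = 4, m_{43} = 4

multipliers: -2, -4, -1, -3, 4, 4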